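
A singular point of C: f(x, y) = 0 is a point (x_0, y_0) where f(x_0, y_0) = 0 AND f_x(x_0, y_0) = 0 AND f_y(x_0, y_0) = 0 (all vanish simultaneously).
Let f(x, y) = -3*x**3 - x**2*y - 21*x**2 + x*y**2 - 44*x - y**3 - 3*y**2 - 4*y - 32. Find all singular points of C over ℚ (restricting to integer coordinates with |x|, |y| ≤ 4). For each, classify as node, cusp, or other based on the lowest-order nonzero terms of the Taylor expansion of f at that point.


Singular points: {(-2, -2)}; classification: node.

Compute partial derivatives:
  f_x = -9*x**2 - 2*x*y - 42*x + y**2 - 44.
  f_y = -x**2 + 2*x*y - 3*y**2 - 6*y - 4.
Scan x_0 ∈ {−4, ..., 4}. For each x_0, f_y(x_0, y) is a polynomial in y; find its integer roots y ∈ {−4, ..., 4}, then test f_x and f at those candidates.
  x = -4: f_y(-4, y) = -3*y**2 - 14*y - 20; no integer root y with |y| ≤ 4.
  x = -3: f_y(-3, y) = -3*y**2 - 12*y - 13; no integer root y with |y| ≤ 4.
  x = -2: f_y(-2, y) = -3*y**2 - 10*y - 8; vanishes at y ∈ {-2}. (-2, -2): f_x = 0, f = 0 — SINGULAR.
  x = -1: f_y(-1, y) = -3*y**2 - 8*y - 5; vanishes at y ∈ {-1}. (-1, -1): f_x = -12 ≠ 0.
  x = 0: f_y(0, y) = -3*y**2 - 6*y - 4; no integer root y with |y| ≤ 4.
  x = 1: f_y(1, y) = -3*y**2 - 4*y - 5; no integer root y with |y| ≤ 4.
  x = 2: f_y(2, y) = -3*y**2 - 2*y - 8; no integer root y with |y| ≤ 4.
  x = 3: f_y(3, y) = -3*y**2 - 13; no integer root y with |y| ≤ 4.
  x = 4: f_y(4, y) = -3*y**2 + 2*y - 20; no integer root y with |y| ≤ 4.
Only singular point on the grid: (-2, -2).
Classify: substitute x = -2 + u, y = -2 + v and expand: f = -3*u**3 - u**2*v - u**2 + u*v**2 - v**3 + v**2.
No constant or linear terms (consistent with a singular point). Quadratic part: -u**2 + v**2. Cubic part: -3*u**3 - u**2*v + u*v**2 - v**3.
The quadratic part v**2 - u**2 = (v − u)(v + u) splits into two distinct linear factors, so there are two distinct tangent lines y − -2 = ±(x − -2) — this is a node (ordinary double point).
Classification: node.


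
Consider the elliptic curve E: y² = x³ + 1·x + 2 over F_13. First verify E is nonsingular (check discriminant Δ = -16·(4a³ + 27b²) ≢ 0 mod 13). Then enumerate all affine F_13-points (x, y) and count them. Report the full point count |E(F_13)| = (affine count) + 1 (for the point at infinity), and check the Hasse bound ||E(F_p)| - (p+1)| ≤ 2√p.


Affine points = {(1, 2), (1, 11), (2, 5), (2, 8), (6, 4), (6, 9), (7, 1), (7, 12), (9, 5), (9, 8), (12, 0)}; affine count = 11; |E(F_13)| = 12.

Discriminant check: Δ ∝ 4a³ + 27b² = 4·1³ + 27·2² = 4·1 + 27·4 ≡ 8 (mod 13). Nonzero ⇒ E is nonsingular.
For each x ∈ F_13, compute rhs = x³ + 1·x + 2 mod 13, then count y ∈ F_13 with y² ≡ rhs.
  x = 0: rhs = 2, matching y values: none (0 points).
  x = 1: rhs = 4, matching y values: 2, 11 (2 points).
  x = 2: rhs = 12, matching y values: 5, 8 (2 points).
  x = 3: rhs = 6, matching y values: none (0 points).
  x = 4: rhs = 5, matching y values: none (0 points).
  x = 5: rhs = 2, matching y values: none (0 points).
  x = 6: rhs = 3, matching y values: 4, 9 (2 points).
  x = 7: rhs = 1, matching y values: 1, 12 (2 points).
  x = 8: rhs = 2, matching y values: none (0 points).
  x = 9: rhs = 12, matching y values: 5, 8 (2 points).
  x = 10: rhs = 11, matching y values: none (0 points).
  x = 11: rhs = 5, matching y values: none (0 points).
  x = 12: rhs = 0, matching y values: 0 (1 points).
Total affine count: 11.
Full point count |E(F_13)| = 11 + 1 = 12.
Hasse bound: |12 − (13+1)| = |-2| = 2 ≤ 2√13 ≈ 7.2111 ✓.


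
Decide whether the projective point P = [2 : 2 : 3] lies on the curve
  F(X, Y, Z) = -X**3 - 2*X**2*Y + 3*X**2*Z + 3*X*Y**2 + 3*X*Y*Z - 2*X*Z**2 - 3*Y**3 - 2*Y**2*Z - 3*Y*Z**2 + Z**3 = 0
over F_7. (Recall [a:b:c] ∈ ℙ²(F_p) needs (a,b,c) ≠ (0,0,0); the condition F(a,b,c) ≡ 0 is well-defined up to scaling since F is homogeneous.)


F(2,2,3) ≡ 3 (mod 7); P is NOT on the curve.

Evaluate F(2, 2, 3) term-by-term (mod 7).
  -X**3 ↦ -1·8·1·1 = -8
  -2*X**2*Y ↦ -2·4·2·1 = -16
  3*X**2*Z ↦ 3·4·1·3 = 36
  3*X*Y**2 ↦ 3·2·4·1 = 24
  3*X*Y*Z ↦ 3·2·2·3 = 36
  -2*X*Z**2 ↦ -2·2·1·9 = -36
  -3*Y**3 ↦ -3·1·8·1 = -24
  -2*Y**2*Z ↦ -2·1·4·3 = -24
  -3*Y*Z**2 ↦ -3·1·2·9 = -54
  Z**3 ↦ 1·1·1·27 = 27
Sum: F(2, 2, 3) = (-8) + (-16) + (36) + (24) + (36) + (-36) + (-24) + (-24) + (-54) + (27) = -39.
Reducing mod 7: -39 ≡ 3 (mod 7).
Since F(a, b, c) ≡ 3 ≠ 0 (mod 7), P does NOT lie on the curve.


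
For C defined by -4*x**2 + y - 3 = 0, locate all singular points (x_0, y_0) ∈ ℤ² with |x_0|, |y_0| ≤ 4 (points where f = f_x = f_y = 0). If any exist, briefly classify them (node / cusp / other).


No singular points in the scanned grid; C is smooth there.

Compute partial derivatives:
  f_x = -8*x.
  f_y = 1.
f_y = 1 is a nonzero constant, so f_y never vanishes: no point (x, y) can satisfy f = f_x = f_y = 0. In particular no (x, y) ∈ {−4, ..., 4}² is singular; the curve is smooth.


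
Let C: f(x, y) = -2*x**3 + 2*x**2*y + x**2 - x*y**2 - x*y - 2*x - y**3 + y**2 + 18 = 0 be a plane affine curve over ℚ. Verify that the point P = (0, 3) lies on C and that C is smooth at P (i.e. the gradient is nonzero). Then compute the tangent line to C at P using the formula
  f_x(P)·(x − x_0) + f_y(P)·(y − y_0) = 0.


Tangent line at P: -14*x - 21*y + 63 = 0.

Step 1: f(0, 3) = 0, so P lies on C.
Step 2: partial derivatives
  f_x(x, y) = -6*x**2 + 4*x*y + 2*x - y**2 - y - 2, f_y(x, y) = 2*x**2 - 2*x*y - x - 3*y**2 + 2*y.
  f_x(P) = -14, f_y(P) = -21 (gradient nonzero, so P is smooth).
Step 3: tangent line at P: -14·(x − 0) + -21·(y − 3) = 0.
Expanding: -14*x - 21*y + 63 = 0.


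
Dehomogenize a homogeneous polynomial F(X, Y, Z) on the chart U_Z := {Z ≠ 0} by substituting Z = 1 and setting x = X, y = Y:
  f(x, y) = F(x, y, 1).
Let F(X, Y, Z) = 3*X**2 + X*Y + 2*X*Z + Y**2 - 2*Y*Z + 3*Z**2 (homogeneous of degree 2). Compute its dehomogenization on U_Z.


f(x, y) = 3*x**2 + x*y + 2*x + y**2 - 2*y + 3

On U_Z we set Z = 1. Each monomial c·X^i·Y^j·Z^k in F becomes c·x^i·y^j·1^k = c·x^i·y^j.
Substituting Z = 1: F(X, Y, 1) = 3*x**2 + x*y + 2*x + y**2 - 2*y + 3.
Note: deg(f) ≤ deg(F) = 2; strict inequality happens when F is divisible by Z (lost terms).


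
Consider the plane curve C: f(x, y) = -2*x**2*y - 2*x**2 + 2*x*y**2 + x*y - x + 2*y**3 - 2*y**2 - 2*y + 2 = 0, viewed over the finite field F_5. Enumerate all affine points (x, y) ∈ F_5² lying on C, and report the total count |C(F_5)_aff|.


Affine F_5-points: {(0, 1), (0, 4), (1, 4), (2, 2), (2, 3), (2, 4), (3, 1), (3, 3), (3, 4), (4, 4)}; count = 10.

For each of the 25 pairs (x, y) ∈ F_5², evaluate f(x, y) mod 5. Record the zeros.
  x = 0: [0↦2, 1↦0, 2↦1, 3↦2, 4↦0]  zeros at y ∈ {1, 4}
  x = 1: [0↦4, 1↦3, 2↦4, 3↦4, 4↦0]  zeros at y ∈ {4}
  x = 2: [0↦2, 1↦3, 2↦0, 3↦0, 4↦0]  zeros at y ∈ {2, 3, 4}
  x = 3: [0↦1, 1↦0, 2↦4, 3↦0, 4↦0]  zeros at y ∈ {1, 3, 4}
  x = 4: [0↦1, 1↦4, 2↦1, 3↦4, 4↦0]  zeros at y ∈ {4}
Collecting zeros: affine points = {(0, 1), (0, 4), (1, 4), (2, 2), (2, 3), (2, 4), (3, 1), (3, 3), (3, 4), (4, 4)}.
Total count |C(F_5)_aff| = 10.


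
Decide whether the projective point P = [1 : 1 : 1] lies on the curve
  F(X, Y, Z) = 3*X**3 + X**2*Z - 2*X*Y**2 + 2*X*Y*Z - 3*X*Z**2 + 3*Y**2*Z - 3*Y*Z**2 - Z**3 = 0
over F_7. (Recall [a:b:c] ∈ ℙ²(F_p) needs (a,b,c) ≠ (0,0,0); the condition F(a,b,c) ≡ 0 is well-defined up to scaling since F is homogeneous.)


F(1,1,1) ≡ 0 (mod 7); P is on the curve.

Evaluate F(1, 1, 1) term-by-term (mod 7).
  3*X**3 ↦ 3·1·1·1 = 3
  X**2*Z ↦ 1·1·1·1 = 1
  -2*X*Y**2 ↦ -2·1·1·1 = -2
  2*X*Y*Z ↦ 2·1·1·1 = 2
  -3*X*Z**2 ↦ -3·1·1·1 = -3
  3*Y**2*Z ↦ 3·1·1·1 = 3
  -3*Y*Z**2 ↦ -3·1·1·1 = -3
  -Z**3 ↦ -1·1·1·1 = -1
Sum: F(1, 1, 1) = (3) + (1) + (-2) + (2) + (-3) + (3) + (-3) + (-1) = 0.
Reducing mod 7: 0 ≡ 0 (mod 7).
Since F(a, b, c) ≡ 0 (mod 7), P lies on the curve.


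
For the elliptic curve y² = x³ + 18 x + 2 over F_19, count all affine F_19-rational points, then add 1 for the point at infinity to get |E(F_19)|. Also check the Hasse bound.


Affine points = {(3, 8), (3, 11), (4, 9), (4, 10), (9, 0), (10, 2), (10, 17), (11, 7), (11, 12), (13, 1), (13, 18), (16, 4), (16, 15)}; affine count = 13; |E(F_19)| = 14.

Discriminant check: Δ ∝ 4a³ + 27b² = 4·18³ + 27·2² = 4·5832 + 27·4 ≡ 9 (mod 19). Nonzero ⇒ E is nonsingular.
For each x ∈ F_19, compute rhs = x³ + 18·x + 2 mod 19, then count y ∈ F_19 with y² ≡ rhs.
  x = 0: rhs = 2, matching y values: none (0 points).
  x = 1: rhs = 2, matching y values: none (0 points).
  x = 2: rhs = 8, matching y values: none (0 points).
  x = 3: rhs = 7, matching y values: 8, 11 (2 points).
  x = 4: rhs = 5, matching y values: 9, 10 (2 points).
  x = 5: rhs = 8, matching y values: none (0 points).
  x = 6: rhs = 3, matching y values: none (0 points).
  x = 7: rhs = 15, matching y values: none (0 points).
  x = 8: rhs = 12, matching y values: none (0 points).
  x = 9: rhs = 0, matching y values: 0 (1 points).
  x = 10: rhs = 4, matching y values: 2, 17 (2 points).
  x = 11: rhs = 11, matching y values: 7, 12 (2 points).
  x = 12: rhs = 8, matching y values: none (0 points).
  x = 13: rhs = 1, matching y values: 1, 18 (2 points).
  x = 14: rhs = 15, matching y values: none (0 points).
  x = 15: rhs = 18, matching y values: none (0 points).
  x = 16: rhs = 16, matching y values: 4, 15 (2 points).
  x = 17: rhs = 15, matching y values: none (0 points).
  x = 18: rhs = 2, matching y values: none (0 points).
Total affine count: 13.
Full point count |E(F_19)| = 13 + 1 = 14.
Hasse bound: |14 − (19+1)| = |-6| = 6 ≤ 2√19 ≈ 8.7178 ✓.


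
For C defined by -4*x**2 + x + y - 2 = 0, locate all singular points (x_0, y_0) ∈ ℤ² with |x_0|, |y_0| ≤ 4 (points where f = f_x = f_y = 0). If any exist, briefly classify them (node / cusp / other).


No singular points in the scanned grid; C is smooth there.

Compute partial derivatives:
  f_x = 1 - 8*x.
  f_y = 1.
f_y = 1 is a nonzero constant, so f_y never vanishes: no point (x, y) can satisfy f = f_x = f_y = 0. In particular no (x, y) ∈ {−4, ..., 4}² is singular; the curve is smooth.


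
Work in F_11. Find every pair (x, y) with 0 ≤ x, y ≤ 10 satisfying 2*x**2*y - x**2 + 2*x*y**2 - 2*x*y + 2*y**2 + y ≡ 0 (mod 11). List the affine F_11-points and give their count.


Affine F_11-points: {(0, 0), (0, 5), (2, 6), (4, 7), (9, 5), (9, 7), (10, 9)}; count = 7.

For each of the 121 pairs (x, y) ∈ F_11², evaluate f(x, y) mod 11. Record the zeros.
  x = 0: [0↦0, 1↦3, 2↦10, 3↦10, 4↦3, 5↦0, 6↦1, 7↦6, 8↦4, 9↦6, 10↦1]  zeros at y ∈ {0, 5}
  x = 1: [0↦10, 1↦4, 2↦6, 3↦5, 4↦1, 5↦5, 6↦6, 7↦4, 8↦10, 9↦2, 10↦2]  zeros at y ∈ ∅
  x = 2: [0↦7, 1↦7, 2↦8, 3↦10, 4↦2, 5↦6, 6↦0, 7↦6, 8↦2, 9↦10, 10↦8]  zeros at y ∈ {6}
  x = 3: [0↦2, 1↦1, 2↦5, 3↦3, 4↦6, 5↦3, 6↦5, 7↦1, 8↦2, 9↦8, 10↦8]  zeros at y ∈ ∅
  x = 4: [0↦6, 1↦8, 2↦8, 3↦6, 4↦2, 5↦7, 6↦10, 7↦0, 8↦10, 9↦7, 10↦2]  zeros at y ∈ {7}
  x = 5: [0↦8, 1↦6, 2↦6, 3↦8, 4↦1, 5↦7, 6↦4, 7↦3, 8↦4, 9↦7, 10↦1]  zeros at y ∈ ∅
  x = 6: [0↦8, 1↦6, 2↦10, 3↦9, 4↦3, 5↦3, 6↦9, 7↦10, 8↦6, 9↦8, 10↦5]  zeros at y ∈ ∅
  x = 7: [0↦6, 1↦8, 2↦9, 3↦9, 4↦8, 5↦6, 6↦3, 7↦10, 8↦5, 9↦10, 10↦3]  zeros at y ∈ ∅
  x = 8: [0↦2, 1↦1, 2↦3, 3↦8, 4↦5, 5↦5, 6↦8, 7↦3, 8↦1, 9↦2, 10↦6]  zeros at y ∈ ∅
  x = 9: [0↦7, 1↦7, 2↦3, 3↦6, 4↦5, 5↦0, 6↦2, 7↦0, 8↦5, 9↦6, 10↦3]  zeros at y ∈ {5, 7}
  x = 10: [0↦10, 1↦4, 2↦9, 3↦3, 4↦8, 5↦2, 6↦7, 7↦1, 8↦6, 9↦0, 10↦5]  zeros at y ∈ {9}
Collecting zeros: affine points = {(0, 0), (0, 5), (2, 6), (4, 7), (9, 5), (9, 7), (10, 9)}.
Total count |C(F_11)_aff| = 7.


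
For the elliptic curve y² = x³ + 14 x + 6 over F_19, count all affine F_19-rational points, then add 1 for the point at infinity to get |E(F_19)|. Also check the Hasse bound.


Affine points = {(0, 5), (0, 14), (2, 2), (2, 17), (5, 7), (5, 12), (9, 5), (9, 14), (10, 5), (10, 14), (11, 3), (11, 16), (14, 1), (14, 18), (15, 0)}; affine count = 15; |E(F_19)| = 16.

Discriminant check: Δ ∝ 4a³ + 27b² = 4·14³ + 27·6² = 4·2744 + 27·36 ≡ 16 (mod 19). Nonzero ⇒ E is nonsingular.
For each x ∈ F_19, compute rhs = x³ + 14·x + 6 mod 19, then count y ∈ F_19 with y² ≡ rhs.
  x = 0: rhs = 6, matching y values: 5, 14 (2 points).
  x = 1: rhs = 2, matching y values: none (0 points).
  x = 2: rhs = 4, matching y values: 2, 17 (2 points).
  x = 3: rhs = 18, matching y values: none (0 points).
  x = 4: rhs = 12, matching y values: none (0 points).
  x = 5: rhs = 11, matching y values: 7, 12 (2 points).
  x = 6: rhs = 2, matching y values: none (0 points).
  x = 7: rhs = 10, matching y values: none (0 points).
  x = 8: rhs = 3, matching y values: none (0 points).
  x = 9: rhs = 6, matching y values: 5, 14 (2 points).
  x = 10: rhs = 6, matching y values: 5, 14 (2 points).
  x = 11: rhs = 9, matching y values: 3, 16 (2 points).
  x = 12: rhs = 2, matching y values: none (0 points).
  x = 13: rhs = 10, matching y values: none (0 points).
  x = 14: rhs = 1, matching y values: 1, 18 (2 points).
  x = 15: rhs = 0, matching y values: 0 (1 points).
  x = 16: rhs = 13, matching y values: none (0 points).
  x = 17: rhs = 8, matching y values: none (0 points).
  x = 18: rhs = 10, matching y values: none (0 points).
Total affine count: 15.
Full point count |E(F_19)| = 15 + 1 = 16.
Hasse bound: |16 − (19+1)| = |-4| = 4 ≤ 2√19 ≈ 8.7178 ✓.


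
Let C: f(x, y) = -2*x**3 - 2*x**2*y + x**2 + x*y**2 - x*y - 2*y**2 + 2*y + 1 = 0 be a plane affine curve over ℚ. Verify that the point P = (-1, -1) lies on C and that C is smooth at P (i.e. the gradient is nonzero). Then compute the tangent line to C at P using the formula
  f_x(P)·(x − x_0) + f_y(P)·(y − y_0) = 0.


Tangent line at P: -10*x + 7*y - 3 = 0.

Step 1: f(-1, -1) = 0, so P lies on C.
Step 2: partial derivatives
  f_x(x, y) = -6*x**2 - 4*x*y + 2*x + y**2 - y, f_y(x, y) = -2*x**2 + 2*x*y - x - 4*y + 2.
  f_x(P) = -10, f_y(P) = 7 (gradient nonzero, so P is smooth).
Step 3: tangent line at P: -10·(x − -1) + 7·(y − -1) = 0.
Expanding: -10*x + 7*y - 3 = 0.


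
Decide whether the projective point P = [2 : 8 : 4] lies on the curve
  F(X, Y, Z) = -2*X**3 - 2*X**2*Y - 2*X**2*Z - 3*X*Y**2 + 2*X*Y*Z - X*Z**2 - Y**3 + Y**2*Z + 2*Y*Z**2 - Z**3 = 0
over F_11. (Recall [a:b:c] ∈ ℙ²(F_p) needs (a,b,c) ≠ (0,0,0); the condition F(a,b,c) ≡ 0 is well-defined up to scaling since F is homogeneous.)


F(2,8,4) ≡ 9 (mod 11); P is NOT on the curve.

Evaluate F(2, 8, 4) term-by-term (mod 11).
  -2*X**3 ↦ -2·8·1·1 = -16
  -2*X**2*Y ↦ -2·4·8·1 = -64
  -2*X**2*Z ↦ -2·4·1·4 = -32
  -3*X*Y**2 ↦ -3·2·64·1 = -384
  2*X*Y*Z ↦ 2·2·8·4 = 128
  -X*Z**2 ↦ -1·2·1·16 = -32
  -Y**3 ↦ -1·1·512·1 = -512
  Y**2*Z ↦ 1·1·64·4 = 256
  2*Y*Z**2 ↦ 2·1·8·16 = 256
  -Z**3 ↦ -1·1·1·64 = -64
Sum: F(2, 8, 4) = (-16) + (-64) + (-32) + (-384) + (128) + (-32) + (-512) + (256) + (256) + (-64) = -464.
Reducing mod 11: -464 ≡ 9 (mod 11).
Since F(a, b, c) ≡ 9 ≠ 0 (mod 11), P does NOT lie on the curve.


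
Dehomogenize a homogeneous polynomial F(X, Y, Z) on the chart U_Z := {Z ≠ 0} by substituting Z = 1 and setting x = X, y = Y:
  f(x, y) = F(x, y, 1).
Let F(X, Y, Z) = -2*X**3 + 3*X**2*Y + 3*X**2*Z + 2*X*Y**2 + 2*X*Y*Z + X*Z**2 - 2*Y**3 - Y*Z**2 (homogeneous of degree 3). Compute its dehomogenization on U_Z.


f(x, y) = -2*x**3 + 3*x**2*y + 3*x**2 + 2*x*y**2 + 2*x*y + x - 2*y**3 - y

On U_Z we set Z = 1. Each monomial c·X^i·Y^j·Z^k in F becomes c·x^i·y^j·1^k = c·x^i·y^j.
Substituting Z = 1: F(X, Y, 1) = -2*x**3 + 3*x**2*y + 3*x**2 + 2*x*y**2 + 2*x*y + x - 2*y**3 - y.
Note: deg(f) ≤ deg(F) = 3; strict inequality happens when F is divisible by Z (lost terms).


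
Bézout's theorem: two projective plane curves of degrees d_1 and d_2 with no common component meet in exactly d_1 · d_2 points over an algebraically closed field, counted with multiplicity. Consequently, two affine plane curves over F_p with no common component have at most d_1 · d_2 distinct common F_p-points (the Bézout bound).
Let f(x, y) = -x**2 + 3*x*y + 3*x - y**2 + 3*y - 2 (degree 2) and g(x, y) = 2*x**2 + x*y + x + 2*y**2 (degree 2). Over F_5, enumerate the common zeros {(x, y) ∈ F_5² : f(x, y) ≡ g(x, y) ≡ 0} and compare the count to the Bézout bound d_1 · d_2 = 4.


Common zeros: {(2, 0), (2, 4), (3, 4)}; count = 3; Bézout bound = 4.

deg(f) = 2, deg(g) = 2, so Bézout bound = 4.
Scan x ∈ F_5. For each x, list the y ∈ F_5 with f(x, y) ≡ 0 and those with g(x, y) ≡ 0 (mod 5); the common zeros in that column are the intersection.
  x = 0: f ≡ 0 at y ∈ {1, 2}; g ≡ 0 at y ∈ {0}; common: ∅.
  x = 1: f ≡ 0 at y ∈ {0, 1}; g ≡ 0 at y ∈ ∅; common: ∅.
  x = 2: f ≡ 0 at y ∈ {0, 4}; g ≡ 0 at y ∈ {0, 4}; common: {0, 4}.
  x = 3: f ≡ 0 at y ∈ {3, 4}; g ≡ 0 at y ∈ {2, 4}; common: {4}.
  x = 4: f ≡ 0 at y ∈ {2, 3}; g ≡ 0 at y ∈ ∅; common: ∅.
Collecting: common zeros = {(2, 0), (2, 4), (3, 4)}, so the count is 3.
Comparison with the Bézout bound: 3 ≤ 4 = deg(f)·deg(g), as expected for curves with no common component (the affine F_5-count falls short of the bound because intersections may lie at infinity, over extension fields, or carry multiplicity).


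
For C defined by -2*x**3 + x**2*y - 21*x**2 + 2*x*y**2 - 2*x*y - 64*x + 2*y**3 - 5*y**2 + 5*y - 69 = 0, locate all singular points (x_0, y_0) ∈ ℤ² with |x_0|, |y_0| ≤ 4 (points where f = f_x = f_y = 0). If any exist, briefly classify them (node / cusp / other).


Singular points: {(-3, 2)}; classification: node.

Compute partial derivatives:
  f_x = -6*x**2 + 2*x*y - 42*x + 2*y**2 - 2*y - 64.
  f_y = x**2 + 4*x*y - 2*x + 6*y**2 - 10*y + 5.
Scan x_0 ∈ {−4, ..., 4}. For each x_0, f_y(x_0, y) is a polynomial in y; find its integer roots y ∈ {−4, ..., 4}, then test f_x and f at those candidates.
  x = -4: f_y(-4, y) = 6*y**2 - 26*y + 29; no integer root y with |y| ≤ 4.
  x = -3: f_y(-3, y) = 6*y**2 - 22*y + 20; vanishes at y ∈ {2}. (-3, 2): f_x = 0, f = 0 — SINGULAR.
  x = -2: f_y(-2, y) = 6*y**2 - 18*y + 13; no integer root y with |y| ≤ 4.
  x = -1: f_y(-1, y) = 6*y**2 - 14*y + 8; vanishes at y ∈ {1}. (-1, 1): f_x = -30 ≠ 0.
  x = 0: f_y(0, y) = 6*y**2 - 10*y + 5; no integer root y with |y| ≤ 4.
  x = 1: f_y(1, y) = 6*y**2 - 6*y + 4; no integer root y with |y| ≤ 4.
  x = 2: f_y(2, y) = 6*y**2 - 2*y + 5; no integer root y with |y| ≤ 4.
  x = 3: f_y(3, y) = 6*y**2 + 2*y + 8; no integer root y with |y| ≤ 4.
  x = 4: f_y(4, y) = 6*y**2 + 6*y + 13; no integer root y with |y| ≤ 4.
Only singular point on the grid: (-3, 2).
Classify: substitute x = -3 + u, y = 2 + v and expand: f = -2*u**3 + u**2*v - u**2 + 2*u*v**2 + 2*v**3 + v**2.
No constant or linear terms (consistent with a singular point). Quadratic part: -u**2 + v**2. Cubic part: -2*u**3 + u**2*v + 2*u*v**2 + 2*v**3.
The quadratic part v**2 - u**2 = (v − u)(v + u) splits into two distinct linear factors, so there are two distinct tangent lines y − 2 = ±(x − -3) — this is a node (ordinary double point).
Classification: node.


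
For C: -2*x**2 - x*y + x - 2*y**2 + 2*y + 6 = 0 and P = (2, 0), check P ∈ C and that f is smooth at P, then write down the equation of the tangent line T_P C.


Tangent line at P: 14 - 7*x = 0.

Step 1: f(2, 0) = 0, so P lies on C.
Step 2: partial derivatives
  f_x(x, y) = -4*x - y + 1, f_y(x, y) = -x - 4*y + 2.
  f_x(P) = -7, f_y(P) = 0 (gradient nonzero, so P is smooth).
Step 3: tangent line at P: -7·(x − 2) + 0·(y − 0) = 0.
Expanding: 14 - 7*x = 0.


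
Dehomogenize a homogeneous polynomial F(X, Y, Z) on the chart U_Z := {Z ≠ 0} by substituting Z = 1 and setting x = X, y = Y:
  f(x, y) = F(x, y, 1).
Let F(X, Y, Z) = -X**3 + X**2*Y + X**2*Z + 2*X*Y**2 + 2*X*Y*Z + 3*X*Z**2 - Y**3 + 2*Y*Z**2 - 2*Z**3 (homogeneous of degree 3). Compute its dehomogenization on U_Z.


f(x, y) = -x**3 + x**2*y + x**2 + 2*x*y**2 + 2*x*y + 3*x - y**3 + 2*y - 2

On U_Z we set Z = 1. Each monomial c·X^i·Y^j·Z^k in F becomes c·x^i·y^j·1^k = c·x^i·y^j.
Substituting Z = 1: F(X, Y, 1) = -x**3 + x**2*y + x**2 + 2*x*y**2 + 2*x*y + 3*x - y**3 + 2*y - 2.
Note: deg(f) ≤ deg(F) = 3; strict inequality happens when F is divisible by Z (lost terms).


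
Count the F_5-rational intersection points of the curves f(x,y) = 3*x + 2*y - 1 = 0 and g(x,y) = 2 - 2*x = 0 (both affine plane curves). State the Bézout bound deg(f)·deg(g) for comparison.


Common zeros: {(1, 4)}; count = 1; Bézout bound = 1.

deg(f) = 1, deg(g) = 1, so Bézout bound = 1.
Scan x ∈ F_5. For each x, list the y ∈ F_5 with f(x, y) ≡ 0 and those with g(x, y) ≡ 0 (mod 5); the common zeros in that column are the intersection.
  x = 0: f ≡ 0 at y ∈ {3}; g ≡ 0 at y ∈ ∅; common: ∅.
  x = 1: f ≡ 0 at y ∈ {4}; g ≡ 0 at y ∈ {0, 1, 2, 3, 4}; common: {4}.
  x = 2: f ≡ 0 at y ∈ {0}; g ≡ 0 at y ∈ ∅; common: ∅.
  x = 3: f ≡ 0 at y ∈ {1}; g ≡ 0 at y ∈ ∅; common: ∅.
  x = 4: f ≡ 0 at y ∈ {2}; g ≡ 0 at y ∈ ∅; common: ∅.
Collecting: common zeros = {(1, 4)}, so the count is 1.
Comparison with the Bézout bound: 1 ≤ 1 = deg(f)·deg(g), as expected for curves with no common component (the bound is attained).


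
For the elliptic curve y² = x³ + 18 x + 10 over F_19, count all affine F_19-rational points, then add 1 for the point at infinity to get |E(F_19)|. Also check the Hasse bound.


Affine points = {(2, 4), (2, 15), (5, 4), (5, 15), (6, 7), (6, 12), (7, 2), (7, 17), (8, 1), (8, 18), (11, 0), (12, 4), (12, 15), (13, 3), (13, 16), (14, 2), (14, 17), (15, 8), (15, 11), (16, 9), (16, 10), (17, 2), (17, 17)}; affine count = 23; |E(F_19)| = 24.

Discriminant check: Δ ∝ 4a³ + 27b² = 4·18³ + 27·10² = 4·5832 + 27·100 ≡ 17 (mod 19). Nonzero ⇒ E is nonsingular.
For each x ∈ F_19, compute rhs = x³ + 18·x + 10 mod 19, then count y ∈ F_19 with y² ≡ rhs.
  x = 0: rhs = 10, matching y values: none (0 points).
  x = 1: rhs = 10, matching y values: none (0 points).
  x = 2: rhs = 16, matching y values: 4, 15 (2 points).
  x = 3: rhs = 15, matching y values: none (0 points).
  x = 4: rhs = 13, matching y values: none (0 points).
  x = 5: rhs = 16, matching y values: 4, 15 (2 points).
  x = 6: rhs = 11, matching y values: 7, 12 (2 points).
  x = 7: rhs = 4, matching y values: 2, 17 (2 points).
  x = 8: rhs = 1, matching y values: 1, 18 (2 points).
  x = 9: rhs = 8, matching y values: none (0 points).
  x = 10: rhs = 12, matching y values: none (0 points).
  x = 11: rhs = 0, matching y values: 0 (1 points).
  x = 12: rhs = 16, matching y values: 4, 15 (2 points).
  x = 13: rhs = 9, matching y values: 3, 16 (2 points).
  x = 14: rhs = 4, matching y values: 2, 17 (2 points).
  x = 15: rhs = 7, matching y values: 8, 11 (2 points).
  x = 16: rhs = 5, matching y values: 9, 10 (2 points).
  x = 17: rhs = 4, matching y values: 2, 17 (2 points).
  x = 18: rhs = 10, matching y values: none (0 points).
Total affine count: 23.
Full point count |E(F_19)| = 23 + 1 = 24.
Hasse bound: |24 − (19+1)| = |4| = 4 ≤ 2√19 ≈ 8.7178 ✓.


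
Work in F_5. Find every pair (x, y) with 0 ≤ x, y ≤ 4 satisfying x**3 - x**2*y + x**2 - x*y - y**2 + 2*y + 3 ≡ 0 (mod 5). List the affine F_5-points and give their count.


Affine F_5-points: {(0, 3), (0, 4), (1, 0), (2, 0), (2, 1), (3, 2), (3, 3), (4, 3), (4, 4)}; count = 9.

For each of the 25 pairs (x, y) ∈ F_5², evaluate f(x, y) mod 5. Record the zeros.
  x = 0: [0↦3, 1↦4, 2↦3, 3↦0, 4↦0]  zeros at y ∈ {3, 4}
  x = 1: [0↦0, 1↦4, 2↦1, 3↦1, 4↦4]  zeros at y ∈ {0}
  x = 2: [0↦0, 1↦0, 2↦3, 3↦4, 4↦3]  zeros at y ∈ {0, 1}
  x = 3: [0↦4, 1↦3, 2↦0, 3↦0, 4↦3]  zeros at y ∈ {2, 3}
  x = 4: [0↦3, 1↦4, 2↦3, 3↦0, 4↦0]  zeros at y ∈ {3, 4}
Collecting zeros: affine points = {(0, 3), (0, 4), (1, 0), (2, 0), (2, 1), (3, 2), (3, 3), (4, 3), (4, 4)}.
Total count |C(F_5)_aff| = 9.


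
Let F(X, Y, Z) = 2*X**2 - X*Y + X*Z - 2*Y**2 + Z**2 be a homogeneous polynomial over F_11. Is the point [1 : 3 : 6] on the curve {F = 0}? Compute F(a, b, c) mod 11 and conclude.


F(1,3,6) ≡ 1 (mod 11); P is NOT on the curve.

Evaluate F(1, 3, 6) term-by-term (mod 11).
  2*X**2 ↦ 2·1·1·1 = 2
  -X*Y ↦ -1·1·3·1 = -3
  X*Z ↦ 1·1·1·6 = 6
  -2*Y**2 ↦ -2·1·9·1 = -18
  Z**2 ↦ 1·1·1·36 = 36
Sum: F(1, 3, 6) = (2) + (-3) + (6) + (-18) + (36) = 23.
Reducing mod 11: 23 ≡ 1 (mod 11).
Since F(a, b, c) ≡ 1 ≠ 0 (mod 11), P does NOT lie on the curve.


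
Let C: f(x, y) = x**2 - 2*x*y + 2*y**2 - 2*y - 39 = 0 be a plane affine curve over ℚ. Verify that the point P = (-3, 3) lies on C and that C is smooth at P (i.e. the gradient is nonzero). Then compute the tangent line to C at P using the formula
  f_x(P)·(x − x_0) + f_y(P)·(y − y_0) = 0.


Tangent line at P: -12*x + 16*y - 84 = 0.

Step 1: f(-3, 3) = 0, so P lies on C.
Step 2: partial derivatives
  f_x(x, y) = 2*x - 2*y, f_y(x, y) = -2*x + 4*y - 2.
  f_x(P) = -12, f_y(P) = 16 (gradient nonzero, so P is smooth).
Step 3: tangent line at P: -12·(x − -3) + 16·(y − 3) = 0.
Expanding: -12*x + 16*y - 84 = 0.


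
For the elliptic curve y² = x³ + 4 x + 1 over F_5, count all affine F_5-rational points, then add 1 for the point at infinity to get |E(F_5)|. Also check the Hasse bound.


Affine points = {(0, 1), (0, 4), (1, 1), (1, 4), (3, 0), (4, 1), (4, 4)}; affine count = 7; |E(F_5)| = 8.

Discriminant check: Δ ∝ 4a³ + 27b² = 4·4³ + 27·1² = 4·64 + 27·1 ≡ 3 (mod 5). Nonzero ⇒ E is nonsingular.
For each x ∈ F_5, compute rhs = x³ + 4·x + 1 mod 5, then count y ∈ F_5 with y² ≡ rhs.
  x = 0: rhs = 1, matching y values: 1, 4 (2 points).
  x = 1: rhs = 1, matching y values: 1, 4 (2 points).
  x = 2: rhs = 2, matching y values: none (0 points).
  x = 3: rhs = 0, matching y values: 0 (1 points).
  x = 4: rhs = 1, matching y values: 1, 4 (2 points).
Total affine count: 7.
Full point count |E(F_5)| = 7 + 1 = 8.
Hasse bound: |8 − (5+1)| = |2| = 2 ≤ 2√5 ≈ 4.4721 ✓.


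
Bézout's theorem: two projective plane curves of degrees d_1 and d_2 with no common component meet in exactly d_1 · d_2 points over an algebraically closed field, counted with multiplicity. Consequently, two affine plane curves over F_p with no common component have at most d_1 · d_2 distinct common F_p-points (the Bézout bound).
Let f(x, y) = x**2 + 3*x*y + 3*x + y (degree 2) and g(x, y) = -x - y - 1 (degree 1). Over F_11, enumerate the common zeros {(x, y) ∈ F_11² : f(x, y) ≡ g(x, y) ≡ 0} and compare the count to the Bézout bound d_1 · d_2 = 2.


Common zeros: {(2, 8), (3, 7)}; count = 2; Bézout bound = 2.

deg(f) = 2, deg(g) = 1, so Bézout bound = 2.
Scan x ∈ F_11. For each x, list the y ∈ F_11 with f(x, y) ≡ 0 and those with g(x, y) ≡ 0 (mod 11); the common zeros in that column are the intersection.
  x = 0: f ≡ 0 at y ∈ {0}; g ≡ 0 at y ∈ {10}; common: ∅.
  x = 1: f ≡ 0 at y ∈ {10}; g ≡ 0 at y ∈ {9}; common: ∅.
  x = 2: f ≡ 0 at y ∈ {8}; g ≡ 0 at y ∈ {8}; common: {8}.
  x = 3: f ≡ 0 at y ∈ {7}; g ≡ 0 at y ∈ {7}; common: {7}.
  x = 4: f ≡ 0 at y ∈ {8}; g ≡ 0 at y ∈ {6}; common: ∅.
  x = 5: f ≡ 0 at y ∈ {3}; g ≡ 0 at y ∈ {5}; common: ∅.
  x = 6: f ≡ 0 at y ∈ {7}; g ≡ 0 at y ∈ {4}; common: ∅.
  x = 7: f ≡ 0 at y ∈ ∅; g ≡ 0 at y ∈ {3}; common: ∅.
  x = 8: f ≡ 0 at y ∈ {0}; g ≡ 0 at y ∈ {2}; common: ∅.
  x = 9: f ≡ 0 at y ∈ {4}; g ≡ 0 at y ∈ {1}; common: ∅.
  x = 10: f ≡ 0 at y ∈ {10}; g ≡ 0 at y ∈ {0}; common: ∅.
Collecting: common zeros = {(2, 8), (3, 7)}, so the count is 2.
Comparison with the Bézout bound: 2 ≤ 2 = deg(f)·deg(g), as expected for curves with no common component (the bound is attained).


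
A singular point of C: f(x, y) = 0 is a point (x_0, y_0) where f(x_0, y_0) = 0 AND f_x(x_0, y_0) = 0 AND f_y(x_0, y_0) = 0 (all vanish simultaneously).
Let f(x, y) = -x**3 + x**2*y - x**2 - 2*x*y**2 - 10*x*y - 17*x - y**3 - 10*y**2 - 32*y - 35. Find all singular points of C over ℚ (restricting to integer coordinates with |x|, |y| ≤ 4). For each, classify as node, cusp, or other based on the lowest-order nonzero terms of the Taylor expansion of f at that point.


Singular points: {(-1, -3)}; classification: node.

Compute partial derivatives:
  f_x = -3*x**2 + 2*x*y - 2*x - 2*y**2 - 10*y - 17.
  f_y = x**2 - 4*x*y - 10*x - 3*y**2 - 20*y - 32.
Scan x_0 ∈ {−4, ..., 4}. For each x_0, f_y(x_0, y) is a polynomial in y; find its integer roots y ∈ {−4, ..., 4}, then test f_x and f at those candidates.
  x = -4: f_y(-4, y) = -3*y**2 - 4*y + 24; no integer root y with |y| ≤ 4.
  x = -3: f_y(-3, y) = -3*y**2 - 8*y + 7; no integer root y with |y| ≤ 4.
  x = -2: f_y(-2, y) = -3*y**2 - 12*y - 8; no integer root y with |y| ≤ 4.
  x = -1: f_y(-1, y) = -3*y**2 - 16*y - 21; vanishes at y ∈ {-3}. (-1, -3): f_x = 0, f = 0 — SINGULAR.
  x = 0: f_y(0, y) = -3*y**2 - 20*y - 32; vanishes at y ∈ {-4}. (0, -4): f_x = -9 ≠ 0.
  x = 1: f_y(1, y) = -3*y**2 - 24*y - 41; no integer root y with |y| ≤ 4.
  x = 2: f_y(2, y) = -3*y**2 - 28*y - 48; no integer root y with |y| ≤ 4.
  x = 3: f_y(3, y) = -3*y**2 - 32*y - 53; no integer root y with |y| ≤ 4.
  x = 4: f_y(4, y) = -3*y**2 - 36*y - 56; no integer root y with |y| ≤ 4.
Only singular point on the grid: (-1, -3).
Classify: substitute x = -1 + u, y = -3 + v and expand: f = -u**3 + u**2*v - u**2 - 2*u*v**2 - v**3 + v**2.
No constant or linear terms (consistent with a singular point). Quadratic part: -u**2 + v**2. Cubic part: -u**3 + u**2*v - 2*u*v**2 - v**3.
The quadratic part v**2 - u**2 = (v − u)(v + u) splits into two distinct linear factors, so there are two distinct tangent lines y − -3 = ±(x − -1) — this is a node (ordinary double point).
Classification: node.


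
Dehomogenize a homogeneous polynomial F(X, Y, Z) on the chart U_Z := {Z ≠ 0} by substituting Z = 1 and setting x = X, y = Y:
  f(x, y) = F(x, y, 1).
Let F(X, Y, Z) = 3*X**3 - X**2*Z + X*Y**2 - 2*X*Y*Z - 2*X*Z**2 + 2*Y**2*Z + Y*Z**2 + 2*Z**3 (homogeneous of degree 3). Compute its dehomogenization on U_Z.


f(x, y) = 3*x**3 - x**2 + x*y**2 - 2*x*y - 2*x + 2*y**2 + y + 2

On U_Z we set Z = 1. Each monomial c·X^i·Y^j·Z^k in F becomes c·x^i·y^j·1^k = c·x^i·y^j.
Substituting Z = 1: F(X, Y, 1) = 3*x**3 - x**2 + x*y**2 - 2*x*y - 2*x + 2*y**2 + y + 2.
Note: deg(f) ≤ deg(F) = 3; strict inequality happens when F is divisible by Z (lost terms).


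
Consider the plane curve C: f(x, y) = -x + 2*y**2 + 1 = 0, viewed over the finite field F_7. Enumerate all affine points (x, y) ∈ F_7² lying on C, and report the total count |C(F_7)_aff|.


Affine F_7-points: {(1, 0), (2, 2), (2, 5), (3, 1), (3, 6), (5, 3), (5, 4)}; count = 7.

For each of the 49 pairs (x, y) ∈ F_7², evaluate f(x, y) mod 7. Record the zeros.
  x = 0: [0↦1, 1↦3, 2↦2, 3↦5, 4↦5, 5↦2, 6↦3]  zeros at y ∈ ∅
  x = 1: [0↦0, 1↦2, 2↦1, 3↦4, 4↦4, 5↦1, 6↦2]  zeros at y ∈ {0}
  x = 2: [0↦6, 1↦1, 2↦0, 3↦3, 4↦3, 5↦0, 6↦1]  zeros at y ∈ {2, 5}
  x = 3: [0↦5, 1↦0, 2↦6, 3↦2, 4↦2, 5↦6, 6↦0]  zeros at y ∈ {1, 6}
  x = 4: [0↦4, 1↦6, 2↦5, 3↦1, 4↦1, 5↦5, 6↦6]  zeros at y ∈ ∅
  x = 5: [0↦3, 1↦5, 2↦4, 3↦0, 4↦0, 5↦4, 6↦5]  zeros at y ∈ {3, 4}
  x = 6: [0↦2, 1↦4, 2↦3, 3↦6, 4↦6, 5↦3, 6↦4]  zeros at y ∈ ∅
Collecting zeros: affine points = {(1, 0), (2, 2), (2, 5), (3, 1), (3, 6), (5, 3), (5, 4)}.
Total count |C(F_7)_aff| = 7.


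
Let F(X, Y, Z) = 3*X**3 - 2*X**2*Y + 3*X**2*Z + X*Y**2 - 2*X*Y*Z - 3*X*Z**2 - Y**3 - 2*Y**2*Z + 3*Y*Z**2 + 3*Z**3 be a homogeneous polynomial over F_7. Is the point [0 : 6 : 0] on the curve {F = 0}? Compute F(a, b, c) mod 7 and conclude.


F(0,6,0) ≡ 1 (mod 7); P is NOT on the curve.

Evaluate F(0, 6, 0) term-by-term (mod 7).
  3*X**3 ↦ 3·0·1·1 = 0
  -2*X**2*Y ↦ -2·0·6·1 = 0
  3*X**2*Z ↦ 3·0·1·0 = 0
  X*Y**2 ↦ 1·0·36·1 = 0
  -2*X*Y*Z ↦ -2·0·6·0 = 0
  -3*X*Z**2 ↦ -3·0·1·0 = 0
  -Y**3 ↦ -1·1·216·1 = -216
  -2*Y**2*Z ↦ -2·1·36·0 = 0
  3*Y*Z**2 ↦ 3·1·6·0 = 0
  3*Z**3 ↦ 3·1·1·0 = 0
Sum: F(0, 6, 0) = (0) + (0) + (0) + (0) + (0) + (0) + (-216) + (0) + (0) + (0) = -216.
Reducing mod 7: -216 ≡ 1 (mod 7).
Since F(a, b, c) ≡ 1 ≠ 0 (mod 7), P does NOT lie on the curve.


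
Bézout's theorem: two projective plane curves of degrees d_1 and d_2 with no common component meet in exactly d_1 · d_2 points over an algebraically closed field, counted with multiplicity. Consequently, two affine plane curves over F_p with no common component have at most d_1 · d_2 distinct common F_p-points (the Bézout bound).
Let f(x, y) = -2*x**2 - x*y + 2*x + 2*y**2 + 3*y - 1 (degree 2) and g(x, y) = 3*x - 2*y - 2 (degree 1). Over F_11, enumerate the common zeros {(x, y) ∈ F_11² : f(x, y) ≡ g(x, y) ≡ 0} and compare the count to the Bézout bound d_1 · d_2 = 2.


Common zeros: ∅; count = 0; Bézout bound = 2.

deg(f) = 2, deg(g) = 1, so Bézout bound = 2.
Scan x ∈ F_11. For each x, list the y ∈ F_11 with f(x, y) ≡ 0 and those with g(x, y) ≡ 0 (mod 11); the common zeros in that column are the intersection.
  x = 0: f ≡ 0 at y ∈ ∅; g ≡ 0 at y ∈ {10}; common: ∅.
  x = 1: f ≡ 0 at y ∈ {2, 8}; g ≡ 0 at y ∈ {6}; common: ∅.
  x = 2: f ≡ 0 at y ∈ ∅; g ≡ 0 at y ∈ {2}; common: ∅.
  x = 3: f ≡ 0 at y ∈ {1, 10}; g ≡ 0 at y ∈ {9}; common: ∅.
  x = 4: f ≡ 0 at y ∈ {7, 10}; g ≡ 0 at y ∈ {5}; common: ∅.
  x = 5: f ≡ 0 at y ∈ ∅; g ≡ 0 at y ∈ {1}; common: ∅.
  x = 6: f ≡ 0 at y ∈ ∅; g ≡ 0 at y ∈ {8}; common: ∅.
  x = 7: f ≡ 0 at y ∈ {5, 8}; g ≡ 0 at y ∈ {4}; common: ∅.
  x = 8: f ≡ 0 at y ∈ {3, 5}; g ≡ 0 at y ∈ {0}; common: ∅.
  x = 9: f ≡ 0 at y ∈ ∅; g ≡ 0 at y ∈ {7}; common: ∅.
  x = 10: f ≡ 0 at y ∈ {2, 7}; g ≡ 0 at y ∈ {3}; common: ∅.
Collecting: common zeros = ∅, so the count is 0.
Comparison with the Bézout bound: 0 ≤ 2 = deg(f)·deg(g), as expected for curves with no common component (the affine F_11-count falls short of the bound because intersections may lie at infinity, over extension fields, or carry multiplicity).


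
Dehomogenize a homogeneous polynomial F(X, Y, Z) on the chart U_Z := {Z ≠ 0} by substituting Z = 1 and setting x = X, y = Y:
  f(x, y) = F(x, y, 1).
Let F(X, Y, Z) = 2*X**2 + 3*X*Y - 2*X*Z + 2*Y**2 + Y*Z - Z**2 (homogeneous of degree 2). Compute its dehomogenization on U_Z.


f(x, y) = 2*x**2 + 3*x*y - 2*x + 2*y**2 + y - 1

On U_Z we set Z = 1. Each monomial c·X^i·Y^j·Z^k in F becomes c·x^i·y^j·1^k = c·x^i·y^j.
Substituting Z = 1: F(X, Y, 1) = 2*x**2 + 3*x*y - 2*x + 2*y**2 + y - 1.
Note: deg(f) ≤ deg(F) = 2; strict inequality happens when F is divisible by Z (lost terms).


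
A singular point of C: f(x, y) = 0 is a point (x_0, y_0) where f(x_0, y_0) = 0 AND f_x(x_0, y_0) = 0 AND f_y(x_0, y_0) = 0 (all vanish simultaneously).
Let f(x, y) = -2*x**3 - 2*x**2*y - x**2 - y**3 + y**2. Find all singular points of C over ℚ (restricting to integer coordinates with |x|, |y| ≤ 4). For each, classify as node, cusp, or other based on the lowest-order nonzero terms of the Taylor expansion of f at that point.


Singular points: {(0, 0)}; classification: node.

Compute partial derivatives:
  f_x = -6*x**2 - 4*x*y - 2*x.
  f_y = -2*x**2 - 3*y**2 + 2*y.
Scan x_0 ∈ {−4, ..., 4}. For each x_0, f_y(x_0, y) is a polynomial in y; find its integer roots y ∈ {−4, ..., 4}, then test f_x and f at those candidates.
  x = -4: f_y(-4, y) = -3*y**2 + 2*y - 32; no integer root y with |y| ≤ 4.
  x = -3: f_y(-3, y) = -3*y**2 + 2*y - 18; no integer root y with |y| ≤ 4.
  x = -2: f_y(-2, y) = -3*y**2 + 2*y - 8; no integer root y with |y| ≤ 4.
  x = -1: f_y(-1, y) = -3*y**2 + 2*y - 2; no integer root y with |y| ≤ 4.
  x = 0: f_y(0, y) = -3*y**2 + 2*y; vanishes at y ∈ {0}. (0, 0): f_x = 0, f = 0 — SINGULAR.
  x = 1: f_y(1, y) = -3*y**2 + 2*y - 2; no integer root y with |y| ≤ 4.
  x = 2: f_y(2, y) = -3*y**2 + 2*y - 8; no integer root y with |y| ≤ 4.
  x = 3: f_y(3, y) = -3*y**2 + 2*y - 18; no integer root y with |y| ≤ 4.
  x = 4: f_y(4, y) = -3*y**2 + 2*y - 32; no integer root y with |y| ≤ 4.
Only singular point on the grid: (0, 0).
Classify: substitute x = 0 + u, y = 0 + v and expand: f = -2*u**3 - 2*u**2*v - u**2 - v**3 + v**2.
No constant or linear terms (consistent with a singular point). Quadratic part: -u**2 + v**2. Cubic part: -2*u**3 - 2*u**2*v - v**3.
The quadratic part v**2 - u**2 = (v − u)(v + u) splits into two distinct linear factors, so there are two distinct tangent lines y − 0 = ±(x − 0) — this is a node (ordinary double point).
Classification: node.


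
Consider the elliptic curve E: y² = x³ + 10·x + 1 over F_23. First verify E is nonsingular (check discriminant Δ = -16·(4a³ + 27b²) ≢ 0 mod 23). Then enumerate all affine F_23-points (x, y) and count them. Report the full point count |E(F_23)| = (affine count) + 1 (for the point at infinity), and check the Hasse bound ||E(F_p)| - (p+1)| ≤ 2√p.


Affine points = {(0, 1), (0, 22), (1, 9), (1, 14), (2, 11), (2, 12), (3, 9), (3, 14), (4, 6), (4, 17), (6, 1), (6, 22), (7, 0), (8, 8), (8, 15), (11, 4), (11, 19), (12, 3), (12, 20), (16, 5), (16, 18), (17, 1), (17, 22), (19, 9), (19, 14), (20, 6), (20, 17), (22, 6), (22, 17)}; affine count = 29; |E(F_23)| = 30.

Discriminant check: Δ ∝ 4a³ + 27b² = 4·10³ + 27·1² = 4·1000 + 27·1 ≡ 2 (mod 23). Nonzero ⇒ E is nonsingular.
For each x ∈ F_23, compute rhs = x³ + 10·x + 1 mod 23, then count y ∈ F_23 with y² ≡ rhs.
  x = 0: rhs = 1, matching y values: 1, 22 (2 points).
  x = 1: rhs = 12, matching y values: 9, 14 (2 points).
  x = 2: rhs = 6, matching y values: 11, 12 (2 points).
  x = 3: rhs = 12, matching y values: 9, 14 (2 points).
  x = 4: rhs = 13, matching y values: 6, 17 (2 points).
  x = 5: rhs = 15, matching y values: none (0 points).
  x = 6: rhs = 1, matching y values: 1, 22 (2 points).
  x = 7: rhs = 0, matching y values: 0 (1 points).
  x = 8: rhs = 18, matching y values: 8, 15 (2 points).
  x = 9: rhs = 15, matching y values: none (0 points).
  x = 10: rhs = 20, matching y values: none (0 points).
  x = 11: rhs = 16, matching y values: 4, 19 (2 points).
  x = 12: rhs = 9, matching y values: 3, 20 (2 points).
  x = 13: rhs = 5, matching y values: none (0 points).
  x = 14: rhs = 10, matching y values: none (0 points).
  x = 15: rhs = 7, matching y values: none (0 points).
  x = 16: rhs = 2, matching y values: 5, 18 (2 points).
  x = 17: rhs = 1, matching y values: 1, 22 (2 points).
  x = 18: rhs = 10, matching y values: none (0 points).
  x = 19: rhs = 12, matching y values: 9, 14 (2 points).
  x = 20: rhs = 13, matching y values: 6, 17 (2 points).
  x = 21: rhs = 19, matching y values: none (0 points).
  x = 22: rhs = 13, matching y values: 6, 17 (2 points).
Total affine count: 29.
Full point count |E(F_23)| = 29 + 1 = 30.
Hasse bound: |30 − (23+1)| = |6| = 6 ≤ 2√23 ≈ 9.5917 ✓.


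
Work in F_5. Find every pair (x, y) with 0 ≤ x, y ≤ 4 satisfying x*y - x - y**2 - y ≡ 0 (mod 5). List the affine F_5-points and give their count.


Affine F_5-points: {(0, 0), (0, 4), (1, 2), (1, 3)}; count = 4.

For each of the 25 pairs (x, y) ∈ F_5², evaluate f(x, y) mod 5. Record the zeros.
  x = 0: [0↦0, 1↦3, 2↦4, 3↦3, 4↦0]  zeros at y ∈ {0, 4}
  x = 1: [0↦4, 1↦3, 2↦0, 3↦0, 4↦3]  zeros at y ∈ {2, 3}
  x = 2: [0↦3, 1↦3, 2↦1, 3↦2, 4↦1]  zeros at y ∈ ∅
  x = 3: [0↦2, 1↦3, 2↦2, 3↦4, 4↦4]  zeros at y ∈ ∅
  x = 4: [0↦1, 1↦3, 2↦3, 3↦1, 4↦2]  zeros at y ∈ ∅
Collecting zeros: affine points = {(0, 0), (0, 4), (1, 2), (1, 3)}.
Total count |C(F_5)_aff| = 4.


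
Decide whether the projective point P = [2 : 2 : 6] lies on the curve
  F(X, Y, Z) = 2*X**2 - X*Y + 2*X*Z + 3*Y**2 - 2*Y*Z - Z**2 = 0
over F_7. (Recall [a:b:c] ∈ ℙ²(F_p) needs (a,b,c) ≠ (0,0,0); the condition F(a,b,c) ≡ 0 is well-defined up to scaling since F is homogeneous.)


F(2,2,6) ≡ 1 (mod 7); P is NOT on the curve.

Evaluate F(2, 2, 6) term-by-term (mod 7).
  2*X**2 ↦ 2·4·1·1 = 8
  -X*Y ↦ -1·2·2·1 = -4
  2*X*Z ↦ 2·2·1·6 = 24
  3*Y**2 ↦ 3·1·4·1 = 12
  -2*Y*Z ↦ -2·1·2·6 = -24
  -Z**2 ↦ -1·1·1·36 = -36
Sum: F(2, 2, 6) = (8) + (-4) + (24) + (12) + (-24) + (-36) = -20.
Reducing mod 7: -20 ≡ 1 (mod 7).
Since F(a, b, c) ≡ 1 ≠ 0 (mod 7), P does NOT lie on the curve.
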